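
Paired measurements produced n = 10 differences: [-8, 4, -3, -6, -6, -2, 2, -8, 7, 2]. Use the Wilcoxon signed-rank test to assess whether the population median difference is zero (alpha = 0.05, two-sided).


Step 1: Drop any zero differences (none here) and take |d_i|.
|d| = [8, 4, 3, 6, 6, 2, 2, 8, 7, 2]
Step 2: Midrank |d_i| (ties get averaged ranks).
ranks: |8|->9.5, |4|->5, |3|->4, |6|->6.5, |6|->6.5, |2|->2, |2|->2, |8|->9.5, |7|->8, |2|->2
Step 3: Attach original signs; sum ranks with positive sign and with negative sign.
W+ = 5 + 2 + 8 + 2 = 17
W- = 9.5 + 4 + 6.5 + 6.5 + 2 + 9.5 = 38
(Check: W+ + W- = 55 should equal n(n+1)/2 = 55.)
Step 4: Test statistic W = min(W+, W-) = 17.
Step 5: Ties in |d|, so use the tie-corrected normal approximation.
        E[W] = n(n+1)/4 = 10*11/4 = 27.5.
        Tie groups: |d|=2 (t=3), |d|=6 (t=2), |d|=8 (t=2); sum(t^3 - t) = 36.
        Var[W] = n(n+1)(2n+1)/24 - sum(t^3-t)/48 = 2310/24 - 36/48 = 95.5.
        z = (W - E[W]) / sqrt(Var[W]) = (17 - 27.5) / 9.7724 = -1.0745.
        Two-sided p = 2*Phi(z) = 0.282619.
Step 6: alpha = 0.05. fail to reject H0.

W+ = 17, W- = 38, W = min = 17, p = 0.282619, fail to reject H0.


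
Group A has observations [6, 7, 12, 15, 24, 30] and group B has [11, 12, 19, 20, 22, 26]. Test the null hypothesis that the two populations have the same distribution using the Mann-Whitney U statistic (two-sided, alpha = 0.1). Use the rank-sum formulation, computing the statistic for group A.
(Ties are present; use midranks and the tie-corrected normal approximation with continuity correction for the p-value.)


Step 1: Combine and sort all 12 observations; assign midranks.
sorted (value, group): (6,X), (7,X), (11,Y), (12,X), (12,Y), (15,X), (19,Y), (20,Y), (22,Y), (24,X), (26,Y), (30,X)
ranks: 6->1, 7->2, 11->3, 12->4.5, 12->4.5, 15->6, 19->7, 20->8, 22->9, 24->10, 26->11, 30->12
Step 2: Rank sum for X: R1 = 1 + 2 + 4.5 + 6 + 10 + 12 = 35.5.
Step 3: U_X = R1 - n1(n1+1)/2 = 35.5 - 6*7/2 = 35.5 - 21 = 14.5.
       U_Y = n1*n2 - U_X = 36 - 14.5 = 21.5.
Step 4: Ties are present, so use the tie-corrected normal approximation (with continuity correction) for the p-value.
Step 5: p-value = 0.630356; compare to alpha = 0.1. fail to reject H0.

U_X = 14.5, p = 0.630356, fail to reject H0 at alpha = 0.1.


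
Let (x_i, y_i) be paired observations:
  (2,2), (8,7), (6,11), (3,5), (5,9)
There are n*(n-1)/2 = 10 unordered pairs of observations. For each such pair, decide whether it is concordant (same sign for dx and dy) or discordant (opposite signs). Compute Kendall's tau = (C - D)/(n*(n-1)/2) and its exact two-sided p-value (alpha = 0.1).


Step 1: Enumerate the 10 unordered pairs (i,j) with i<j and classify each by sign(x_j-x_i) * sign(y_j-y_i).
  (1,2):dx=+6,dy=+5->C; (1,3):dx=+4,dy=+9->C; (1,4):dx=+1,dy=+3->C; (1,5):dx=+3,dy=+7->C
  (2,3):dx=-2,dy=+4->D; (2,4):dx=-5,dy=-2->C; (2,5):dx=-3,dy=+2->D; (3,4):dx=-3,dy=-6->C
  (3,5):dx=-1,dy=-2->C; (4,5):dx=+2,dy=+4->C
Step 2: C = 8, D = 2, total pairs = 10.
Step 3: tau = (C - D)/(n(n-1)/2) = (8 - 2)/10 = 0.600000.
Step 4: Exact two-sided p-value (enumerate n! = 120 permutations of y under H0): p = 0.233333.
Step 5: alpha = 0.1. fail to reject H0.

tau_b = 0.6000 (C=8, D=2), p = 0.233333, fail to reject H0.


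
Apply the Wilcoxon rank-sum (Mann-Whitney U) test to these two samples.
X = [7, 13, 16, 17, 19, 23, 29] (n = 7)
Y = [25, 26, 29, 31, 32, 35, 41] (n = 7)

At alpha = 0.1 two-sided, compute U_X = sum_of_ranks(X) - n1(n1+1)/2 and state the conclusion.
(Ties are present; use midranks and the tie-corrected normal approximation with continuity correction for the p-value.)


Step 1: Combine and sort all 14 observations; assign midranks.
sorted (value, group): (7,X), (13,X), (16,X), (17,X), (19,X), (23,X), (25,Y), (26,Y), (29,X), (29,Y), (31,Y), (32,Y), (35,Y), (41,Y)
ranks: 7->1, 13->2, 16->3, 17->4, 19->5, 23->6, 25->7, 26->8, 29->9.5, 29->9.5, 31->11, 32->12, 35->13, 41->14
Step 2: Rank sum for X: R1 = 1 + 2 + 3 + 4 + 5 + 6 + 9.5 = 30.5.
Step 3: U_X = R1 - n1(n1+1)/2 = 30.5 - 7*8/2 = 30.5 - 28 = 2.5.
       U_Y = n1*n2 - U_X = 49 - 2.5 = 46.5.
Step 4: Ties are present, so use the tie-corrected normal approximation (with continuity correction) for the p-value.
Step 5: p-value = 0.005956; compare to alpha = 0.1. reject H0.

U_X = 2.5, p = 0.005956, reject H0 at alpha = 0.1.


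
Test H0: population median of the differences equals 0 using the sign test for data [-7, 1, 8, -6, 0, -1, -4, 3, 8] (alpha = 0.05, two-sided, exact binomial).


Step 1: Discard zero differences. Original n = 9; n_eff = number of nonzero differences = 8.
Nonzero differences (with sign): -7, +1, +8, -6, -1, -4, +3, +8
Step 2: Count signs: positive = 4, negative = 4.
Step 3: Under H0: P(positive) = 0.5, so the number of positives S ~ Bin(8, 0.5).
Step 4: Two-sided exact p-value = sum of Bin(8,0.5) probabilities at or below the observed probability = 1.000000.
Step 5: alpha = 0.05. fail to reject H0.

n_eff = 8, pos = 4, neg = 4, p = 1.000000, fail to reject H0.


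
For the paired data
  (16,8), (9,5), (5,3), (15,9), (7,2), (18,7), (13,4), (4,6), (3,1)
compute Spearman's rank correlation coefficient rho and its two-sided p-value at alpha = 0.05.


Step 1: Rank x and y separately (midranks; no ties here).
rank(x): 16->8, 9->5, 5->3, 15->7, 7->4, 18->9, 13->6, 4->2, 3->1
rank(y): 8->8, 5->5, 3->3, 9->9, 2->2, 7->7, 4->4, 6->6, 1->1
Step 2: d_i = R_x(i) - R_y(i); compute d_i^2.
  (8-8)^2=0, (5-5)^2=0, (3-3)^2=0, (7-9)^2=4, (4-2)^2=4, (9-7)^2=4, (6-4)^2=4, (2-6)^2=16, (1-1)^2=0
sum(d^2) = 32.
Step 3: rho = 1 - 6*32 / (9*(9^2 - 1)) = 1 - 192/720 = 0.733333.
Step 4: Under H0, t = rho * sqrt((n-2)/(1-rho^2)) = 2.8538 ~ t(7).
Step 5: Two-sided p-value from the t-distribution with 7 df = 0.024554.
Step 6: alpha = 0.05. reject H0.

rho = 0.7333, p = 0.024554, reject H0 at alpha = 0.05.


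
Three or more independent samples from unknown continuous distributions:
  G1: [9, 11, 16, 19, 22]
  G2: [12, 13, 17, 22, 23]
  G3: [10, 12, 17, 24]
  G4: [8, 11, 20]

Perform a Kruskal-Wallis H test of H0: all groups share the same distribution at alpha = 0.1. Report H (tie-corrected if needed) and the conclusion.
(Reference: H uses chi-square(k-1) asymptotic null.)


Step 1: Combine all N = 17 observations and assign midranks.
sorted (value, group, rank): (8,G4,1), (9,G1,2), (10,G3,3), (11,G1,4.5), (11,G4,4.5), (12,G2,6.5), (12,G3,6.5), (13,G2,8), (16,G1,9), (17,G2,10.5), (17,G3,10.5), (19,G1,12), (20,G4,13), (22,G1,14.5), (22,G2,14.5), (23,G2,16), (24,G3,17)
Step 2: Sum ranks within each group.
R_1 = 42 (n_1 = 5)
R_2 = 55.5 (n_2 = 5)
R_3 = 37 (n_3 = 4)
R_4 = 18.5 (n_4 = 3)
Step 3: H = 12/(N(N+1)) * sum(R_i^2/n_i) - 3(N+1)
     = 12/(17*18) * (42^2/5 + 55.5^2/5 + 37^2/4 + 18.5^2/3) - 3*18
     = 0.039216 * 1425.18 - 54
     = 1.889542.
Step 4: Ties present; correction factor C = 1 - 24/(17^3 - 17) = 0.995098. Corrected H = 1.889542 / 0.995098 = 1.898851.
Step 5: Under H0, H ~ chi^2(3); p-value = 0.593664.
Step 6: alpha = 0.1. fail to reject H0.

H = 1.8989, df = 3, p = 0.593664, fail to reject H0.


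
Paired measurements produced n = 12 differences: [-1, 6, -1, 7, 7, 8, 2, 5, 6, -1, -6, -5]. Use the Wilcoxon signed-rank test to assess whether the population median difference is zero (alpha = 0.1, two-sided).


Step 1: Drop any zero differences (none here) and take |d_i|.
|d| = [1, 6, 1, 7, 7, 8, 2, 5, 6, 1, 6, 5]
Step 2: Midrank |d_i| (ties get averaged ranks).
ranks: |1|->2, |6|->8, |1|->2, |7|->10.5, |7|->10.5, |8|->12, |2|->4, |5|->5.5, |6|->8, |1|->2, |6|->8, |5|->5.5
Step 3: Attach original signs; sum ranks with positive sign and with negative sign.
W+ = 8 + 10.5 + 10.5 + 12 + 4 + 5.5 + 8 = 58.5
W- = 2 + 2 + 2 + 8 + 5.5 = 19.5
(Check: W+ + W- = 78 should equal n(n+1)/2 = 78.)
Step 4: Test statistic W = min(W+, W-) = 19.5.
Step 5: Ties in |d|, so use the tie-corrected normal approximation.
        E[W] = n(n+1)/4 = 12*13/4 = 39.
        Tie groups: |d|=1 (t=3), |d|=5 (t=2), |d|=6 (t=3), |d|=7 (t=2); sum(t^3 - t) = 60.
        Var[W] = n(n+1)(2n+1)/24 - sum(t^3-t)/48 = 3900/24 - 60/48 = 161.25.
        z = (W - E[W]) / sqrt(Var[W]) = (19.5 - 39) / 12.6984 = -1.5356.
        Two-sided p = 2*Phi(z) = 0.124631.
Step 6: alpha = 0.1. fail to reject H0.

W+ = 58.5, W- = 19.5, W = min = 19.5, p = 0.124631, fail to reject H0.


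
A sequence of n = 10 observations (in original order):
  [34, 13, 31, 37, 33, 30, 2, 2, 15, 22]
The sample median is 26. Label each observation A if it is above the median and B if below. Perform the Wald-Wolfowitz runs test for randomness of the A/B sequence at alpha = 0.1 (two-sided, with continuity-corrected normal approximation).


Step 1: Compute median = 26; label A = above, B = below.
Labels in order: ABAAAABBBB  (n_A = 5, n_B = 5)
Step 2: Count runs R = 4.
Step 3: Under H0 (random ordering), E[R] = 2*n_A*n_B/(n_A+n_B) + 1 = 2*5*5/10 + 1 = 6.0000.
        Var[R] = 2*n_A*n_B*(2*n_A*n_B - n_A - n_B) / ((n_A+n_B)^2 * (n_A+n_B-1)) = 2000/900 = 2.2222.
        SD[R] = 1.4907.
Step 4: Continuity-corrected z = (R + 0.5 - E[R]) / SD[R] = (4 + 0.5 - 6.0000) / 1.4907 = -1.0062.
Step 5: Two-sided p-value via normal approximation = 2*(1 - Phi(|z|)) = 0.314305.
Step 6: alpha = 0.1. fail to reject H0.

R = 4, z = -1.0062, p = 0.314305, fail to reject H0.


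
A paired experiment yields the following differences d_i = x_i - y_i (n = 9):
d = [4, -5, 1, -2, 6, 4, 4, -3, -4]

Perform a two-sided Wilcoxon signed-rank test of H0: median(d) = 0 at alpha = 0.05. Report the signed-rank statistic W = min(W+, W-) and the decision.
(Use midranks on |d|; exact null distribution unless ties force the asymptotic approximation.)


Step 1: Drop any zero differences (none here) and take |d_i|.
|d| = [4, 5, 1, 2, 6, 4, 4, 3, 4]
Step 2: Midrank |d_i| (ties get averaged ranks).
ranks: |4|->5.5, |5|->8, |1|->1, |2|->2, |6|->9, |4|->5.5, |4|->5.5, |3|->3, |4|->5.5
Step 3: Attach original signs; sum ranks with positive sign and with negative sign.
W+ = 5.5 + 1 + 9 + 5.5 + 5.5 = 26.5
W- = 8 + 2 + 3 + 5.5 = 18.5
(Check: W+ + W- = 45 should equal n(n+1)/2 = 45.)
Step 4: Test statistic W = min(W+, W-) = 18.5.
Step 5: Ties in |d|, so use the tie-corrected normal approximation.
        E[W] = n(n+1)/4 = 9*10/4 = 22.5.
        Tie groups: |d|=4 (t=4); sum(t^3 - t) = 60.
        Var[W] = n(n+1)(2n+1)/24 - sum(t^3-t)/48 = 1710/24 - 60/48 = 70.
        z = (W - E[W]) / sqrt(Var[W]) = (18.5 - 22.5) / 8.3666 = -0.4781.
        Two-sided p = 2*Phi(z) = 0.632585.
Step 6: alpha = 0.05. fail to reject H0.

W+ = 26.5, W- = 18.5, W = min = 18.5, p = 0.632585, fail to reject H0.


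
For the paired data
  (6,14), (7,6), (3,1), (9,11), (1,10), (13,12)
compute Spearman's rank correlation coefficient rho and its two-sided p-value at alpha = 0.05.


Step 1: Rank x and y separately (midranks; no ties here).
rank(x): 6->3, 7->4, 3->2, 9->5, 1->1, 13->6
rank(y): 14->6, 6->2, 1->1, 11->4, 10->3, 12->5
Step 2: d_i = R_x(i) - R_y(i); compute d_i^2.
  (3-6)^2=9, (4-2)^2=4, (2-1)^2=1, (5-4)^2=1, (1-3)^2=4, (6-5)^2=1
sum(d^2) = 20.
Step 3: rho = 1 - 6*20 / (6*(6^2 - 1)) = 1 - 120/210 = 0.428571.
Step 4: Under H0, t = rho * sqrt((n-2)/(1-rho^2)) = 0.9487 ~ t(4).
Step 5: Two-sided p-value from the t-distribution with 4 df = 0.396501.
Step 6: alpha = 0.05. fail to reject H0.

rho = 0.4286, p = 0.396501, fail to reject H0 at alpha = 0.05.


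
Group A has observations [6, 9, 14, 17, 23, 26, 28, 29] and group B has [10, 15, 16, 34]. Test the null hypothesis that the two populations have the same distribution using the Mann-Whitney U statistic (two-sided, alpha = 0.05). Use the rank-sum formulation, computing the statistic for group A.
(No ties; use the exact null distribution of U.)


Step 1: Combine and sort all 12 observations; assign midranks.
sorted (value, group): (6,X), (9,X), (10,Y), (14,X), (15,Y), (16,Y), (17,X), (23,X), (26,X), (28,X), (29,X), (34,Y)
ranks: 6->1, 9->2, 10->3, 14->4, 15->5, 16->6, 17->7, 23->8, 26->9, 28->10, 29->11, 34->12
Step 2: Rank sum for X: R1 = 1 + 2 + 4 + 7 + 8 + 9 + 10 + 11 = 52.
Step 3: U_X = R1 - n1(n1+1)/2 = 52 - 8*9/2 = 52 - 36 = 16.
       U_Y = n1*n2 - U_X = 32 - 16 = 16.
Step 4: No ties, so the exact null distribution of U (based on enumerating the C(12,8) = 495 equally likely rank assignments) gives the two-sided p-value.
Step 5: p-value = 1.000000; compare to alpha = 0.05. fail to reject H0.

U_X = 16, p = 1.000000, fail to reject H0 at alpha = 0.05.


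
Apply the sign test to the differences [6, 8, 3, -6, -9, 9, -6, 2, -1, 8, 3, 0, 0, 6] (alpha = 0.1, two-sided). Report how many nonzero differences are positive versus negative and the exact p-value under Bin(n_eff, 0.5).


Step 1: Discard zero differences. Original n = 14; n_eff = number of nonzero differences = 12.
Nonzero differences (with sign): +6, +8, +3, -6, -9, +9, -6, +2, -1, +8, +3, +6
Step 2: Count signs: positive = 8, negative = 4.
Step 3: Under H0: P(positive) = 0.5, so the number of positives S ~ Bin(12, 0.5).
Step 4: Two-sided exact p-value = sum of Bin(12,0.5) probabilities at or below the observed probability = 0.387695.
Step 5: alpha = 0.1. fail to reject H0.

n_eff = 12, pos = 8, neg = 4, p = 0.387695, fail to reject H0.


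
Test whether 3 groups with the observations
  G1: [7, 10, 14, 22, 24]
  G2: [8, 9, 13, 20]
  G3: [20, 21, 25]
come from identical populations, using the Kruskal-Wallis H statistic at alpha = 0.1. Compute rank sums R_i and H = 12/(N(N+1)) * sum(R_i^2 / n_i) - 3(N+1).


Step 1: Combine all N = 12 observations and assign midranks.
sorted (value, group, rank): (7,G1,1), (8,G2,2), (9,G2,3), (10,G1,4), (13,G2,5), (14,G1,6), (20,G2,7.5), (20,G3,7.5), (21,G3,9), (22,G1,10), (24,G1,11), (25,G3,12)
Step 2: Sum ranks within each group.
R_1 = 32 (n_1 = 5)
R_2 = 17.5 (n_2 = 4)
R_3 = 28.5 (n_3 = 3)
Step 3: H = 12/(N(N+1)) * sum(R_i^2/n_i) - 3(N+1)
     = 12/(12*13) * (32^2/5 + 17.5^2/4 + 28.5^2/3) - 3*13
     = 0.076923 * 552.112 - 39
     = 3.470192.
Step 4: Ties present; correction factor C = 1 - 6/(12^3 - 12) = 0.996503. Corrected H = 3.470192 / 0.996503 = 3.482368.
Step 5: Under H0, H ~ chi^2(2); p-value = 0.175313.
Step 6: alpha = 0.1. fail to reject H0.

H = 3.4824, df = 2, p = 0.175313, fail to reject H0.


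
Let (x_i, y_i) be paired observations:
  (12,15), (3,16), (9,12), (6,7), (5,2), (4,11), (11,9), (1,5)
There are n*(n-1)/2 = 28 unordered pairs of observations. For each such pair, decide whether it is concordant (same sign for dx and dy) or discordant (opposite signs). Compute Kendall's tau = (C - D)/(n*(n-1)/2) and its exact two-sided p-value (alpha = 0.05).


Step 1: Enumerate the 28 unordered pairs (i,j) with i<j and classify each by sign(x_j-x_i) * sign(y_j-y_i).
  (1,2):dx=-9,dy=+1->D; (1,3):dx=-3,dy=-3->C; (1,4):dx=-6,dy=-8->C; (1,5):dx=-7,dy=-13->C
  (1,6):dx=-8,dy=-4->C; (1,7):dx=-1,dy=-6->C; (1,8):dx=-11,dy=-10->C; (2,3):dx=+6,dy=-4->D
  (2,4):dx=+3,dy=-9->D; (2,5):dx=+2,dy=-14->D; (2,6):dx=+1,dy=-5->D; (2,7):dx=+8,dy=-7->D
  (2,8):dx=-2,dy=-11->C; (3,4):dx=-3,dy=-5->C; (3,5):dx=-4,dy=-10->C; (3,6):dx=-5,dy=-1->C
  (3,7):dx=+2,dy=-3->D; (3,8):dx=-8,dy=-7->C; (4,5):dx=-1,dy=-5->C; (4,6):dx=-2,dy=+4->D
  (4,7):dx=+5,dy=+2->C; (4,8):dx=-5,dy=-2->C; (5,6):dx=-1,dy=+9->D; (5,7):dx=+6,dy=+7->C
  (5,8):dx=-4,dy=+3->D; (6,7):dx=+7,dy=-2->D; (6,8):dx=-3,dy=-6->C; (7,8):dx=-10,dy=-4->C
Step 2: C = 17, D = 11, total pairs = 28.
Step 3: tau = (C - D)/(n(n-1)/2) = (17 - 11)/28 = 0.214286.
Step 4: Exact two-sided p-value (enumerate n! = 40320 permutations of y under H0): p = 0.548413.
Step 5: alpha = 0.05. fail to reject H0.

tau_b = 0.2143 (C=17, D=11), p = 0.548413, fail to reject H0.


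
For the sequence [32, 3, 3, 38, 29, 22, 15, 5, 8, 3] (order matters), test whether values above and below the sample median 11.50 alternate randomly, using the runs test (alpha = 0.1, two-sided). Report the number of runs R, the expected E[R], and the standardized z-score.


Step 1: Compute median = 11.50; label A = above, B = below.
Labels in order: ABBAAAABBB  (n_A = 5, n_B = 5)
Step 2: Count runs R = 4.
Step 3: Under H0 (random ordering), E[R] = 2*n_A*n_B/(n_A+n_B) + 1 = 2*5*5/10 + 1 = 6.0000.
        Var[R] = 2*n_A*n_B*(2*n_A*n_B - n_A - n_B) / ((n_A+n_B)^2 * (n_A+n_B-1)) = 2000/900 = 2.2222.
        SD[R] = 1.4907.
Step 4: Continuity-corrected z = (R + 0.5 - E[R]) / SD[R] = (4 + 0.5 - 6.0000) / 1.4907 = -1.0062.
Step 5: Two-sided p-value via normal approximation = 2*(1 - Phi(|z|)) = 0.314305.
Step 6: alpha = 0.1. fail to reject H0.

R = 4, z = -1.0062, p = 0.314305, fail to reject H0.


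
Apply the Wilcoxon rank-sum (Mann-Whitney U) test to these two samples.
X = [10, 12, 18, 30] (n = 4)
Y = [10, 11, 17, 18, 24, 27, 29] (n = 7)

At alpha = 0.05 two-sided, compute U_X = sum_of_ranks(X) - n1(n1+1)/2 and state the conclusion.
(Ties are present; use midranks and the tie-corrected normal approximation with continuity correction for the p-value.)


Step 1: Combine and sort all 11 observations; assign midranks.
sorted (value, group): (10,X), (10,Y), (11,Y), (12,X), (17,Y), (18,X), (18,Y), (24,Y), (27,Y), (29,Y), (30,X)
ranks: 10->1.5, 10->1.5, 11->3, 12->4, 17->5, 18->6.5, 18->6.5, 24->8, 27->9, 29->10, 30->11
Step 2: Rank sum for X: R1 = 1.5 + 4 + 6.5 + 11 = 23.
Step 3: U_X = R1 - n1(n1+1)/2 = 23 - 4*5/2 = 23 - 10 = 13.
       U_Y = n1*n2 - U_X = 28 - 13 = 15.
Step 4: Ties are present, so use the tie-corrected normal approximation (with continuity correction) for the p-value.
Step 5: p-value = 0.924376; compare to alpha = 0.05. fail to reject H0.

U_X = 13, p = 0.924376, fail to reject H0 at alpha = 0.05.


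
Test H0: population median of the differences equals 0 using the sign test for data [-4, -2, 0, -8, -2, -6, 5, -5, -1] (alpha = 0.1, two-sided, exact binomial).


Step 1: Discard zero differences. Original n = 9; n_eff = number of nonzero differences = 8.
Nonzero differences (with sign): -4, -2, -8, -2, -6, +5, -5, -1
Step 2: Count signs: positive = 1, negative = 7.
Step 3: Under H0: P(positive) = 0.5, so the number of positives S ~ Bin(8, 0.5).
Step 4: Two-sided exact p-value = sum of Bin(8,0.5) probabilities at or below the observed probability = 0.070312.
Step 5: alpha = 0.1. reject H0.

n_eff = 8, pos = 1, neg = 7, p = 0.070312, reject H0.


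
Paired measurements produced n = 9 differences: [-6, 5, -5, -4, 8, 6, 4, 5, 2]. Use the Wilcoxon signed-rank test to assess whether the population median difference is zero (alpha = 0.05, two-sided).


Step 1: Drop any zero differences (none here) and take |d_i|.
|d| = [6, 5, 5, 4, 8, 6, 4, 5, 2]
Step 2: Midrank |d_i| (ties get averaged ranks).
ranks: |6|->7.5, |5|->5, |5|->5, |4|->2.5, |8|->9, |6|->7.5, |4|->2.5, |5|->5, |2|->1
Step 3: Attach original signs; sum ranks with positive sign and with negative sign.
W+ = 5 + 9 + 7.5 + 2.5 + 5 + 1 = 30
W- = 7.5 + 5 + 2.5 = 15
(Check: W+ + W- = 45 should equal n(n+1)/2 = 45.)
Step 4: Test statistic W = min(W+, W-) = 15.
Step 5: Ties in |d|, so use the tie-corrected normal approximation.
        E[W] = n(n+1)/4 = 9*10/4 = 22.5.
        Tie groups: |d|=4 (t=2), |d|=5 (t=3), |d|=6 (t=2); sum(t^3 - t) = 36.
        Var[W] = n(n+1)(2n+1)/24 - sum(t^3-t)/48 = 1710/24 - 36/48 = 70.5.
        z = (W - E[W]) / sqrt(Var[W]) = (15 - 22.5) / 8.3964 = -0.8932.
        Two-sided p = 2*Phi(z) = 0.371730.
Step 6: alpha = 0.05. fail to reject H0.

W+ = 30, W- = 15, W = min = 15, p = 0.371730, fail to reject H0.


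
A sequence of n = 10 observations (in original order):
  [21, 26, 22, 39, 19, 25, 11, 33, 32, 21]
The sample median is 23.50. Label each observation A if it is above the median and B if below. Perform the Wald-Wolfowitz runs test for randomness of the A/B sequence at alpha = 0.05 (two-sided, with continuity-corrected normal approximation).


Step 1: Compute median = 23.50; label A = above, B = below.
Labels in order: BABABABAAB  (n_A = 5, n_B = 5)
Step 2: Count runs R = 9.
Step 3: Under H0 (random ordering), E[R] = 2*n_A*n_B/(n_A+n_B) + 1 = 2*5*5/10 + 1 = 6.0000.
        Var[R] = 2*n_A*n_B*(2*n_A*n_B - n_A - n_B) / ((n_A+n_B)^2 * (n_A+n_B-1)) = 2000/900 = 2.2222.
        SD[R] = 1.4907.
Step 4: Continuity-corrected z = (R - 0.5 - E[R]) / SD[R] = (9 - 0.5 - 6.0000) / 1.4907 = 1.6771.
Step 5: Two-sided p-value via normal approximation = 2*(1 - Phi(|z|)) = 0.093533.
Step 6: alpha = 0.05. fail to reject H0.

R = 9, z = 1.6771, p = 0.093533, fail to reject H0.


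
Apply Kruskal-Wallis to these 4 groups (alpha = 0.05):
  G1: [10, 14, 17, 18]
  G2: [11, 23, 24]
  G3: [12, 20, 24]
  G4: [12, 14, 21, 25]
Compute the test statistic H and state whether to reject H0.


Step 1: Combine all N = 14 observations and assign midranks.
sorted (value, group, rank): (10,G1,1), (11,G2,2), (12,G3,3.5), (12,G4,3.5), (14,G1,5.5), (14,G4,5.5), (17,G1,7), (18,G1,8), (20,G3,9), (21,G4,10), (23,G2,11), (24,G2,12.5), (24,G3,12.5), (25,G4,14)
Step 2: Sum ranks within each group.
R_1 = 21.5 (n_1 = 4)
R_2 = 25.5 (n_2 = 3)
R_3 = 25 (n_3 = 3)
R_4 = 33 (n_4 = 4)
Step 3: H = 12/(N(N+1)) * sum(R_i^2/n_i) - 3(N+1)
     = 12/(14*15) * (21.5^2/4 + 25.5^2/3 + 25^2/3 + 33^2/4) - 3*15
     = 0.057143 * 812.896 - 45
     = 1.451190.
Step 4: Ties present; correction factor C = 1 - 18/(14^3 - 14) = 0.993407. Corrected H = 1.451190 / 0.993407 = 1.460822.
Step 5: Under H0, H ~ chi^2(3); p-value = 0.691342.
Step 6: alpha = 0.05. fail to reject H0.

H = 1.4608, df = 3, p = 0.691342, fail to reject H0.


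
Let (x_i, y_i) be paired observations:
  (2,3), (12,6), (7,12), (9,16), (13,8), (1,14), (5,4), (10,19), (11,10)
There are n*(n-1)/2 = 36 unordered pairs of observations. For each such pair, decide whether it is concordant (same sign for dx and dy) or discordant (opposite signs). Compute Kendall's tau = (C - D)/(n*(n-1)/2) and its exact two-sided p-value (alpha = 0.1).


Step 1: Enumerate the 36 unordered pairs (i,j) with i<j and classify each by sign(x_j-x_i) * sign(y_j-y_i).
  (1,2):dx=+10,dy=+3->C; (1,3):dx=+5,dy=+9->C; (1,4):dx=+7,dy=+13->C; (1,5):dx=+11,dy=+5->C
  (1,6):dx=-1,dy=+11->D; (1,7):dx=+3,dy=+1->C; (1,8):dx=+8,dy=+16->C; (1,9):dx=+9,dy=+7->C
  (2,3):dx=-5,dy=+6->D; (2,4):dx=-3,dy=+10->D; (2,5):dx=+1,dy=+2->C; (2,6):dx=-11,dy=+8->D
  (2,7):dx=-7,dy=-2->C; (2,8):dx=-2,dy=+13->D; (2,9):dx=-1,dy=+4->D; (3,4):dx=+2,dy=+4->C
  (3,5):dx=+6,dy=-4->D; (3,6):dx=-6,dy=+2->D; (3,7):dx=-2,dy=-8->C; (3,8):dx=+3,dy=+7->C
  (3,9):dx=+4,dy=-2->D; (4,5):dx=+4,dy=-8->D; (4,6):dx=-8,dy=-2->C; (4,7):dx=-4,dy=-12->C
  (4,8):dx=+1,dy=+3->C; (4,9):dx=+2,dy=-6->D; (5,6):dx=-12,dy=+6->D; (5,7):dx=-8,dy=-4->C
  (5,8):dx=-3,dy=+11->D; (5,9):dx=-2,dy=+2->D; (6,7):dx=+4,dy=-10->D; (6,8):dx=+9,dy=+5->C
  (6,9):dx=+10,dy=-4->D; (7,8):dx=+5,dy=+15->C; (7,9):dx=+6,dy=+6->C; (8,9):dx=+1,dy=-9->D
Step 2: C = 19, D = 17, total pairs = 36.
Step 3: tau = (C - D)/(n(n-1)/2) = (19 - 17)/36 = 0.055556.
Step 4: Exact two-sided p-value (enumerate n! = 362880 permutations of y under H0): p = 0.919455.
Step 5: alpha = 0.1. fail to reject H0.

tau_b = 0.0556 (C=19, D=17), p = 0.919455, fail to reject H0.


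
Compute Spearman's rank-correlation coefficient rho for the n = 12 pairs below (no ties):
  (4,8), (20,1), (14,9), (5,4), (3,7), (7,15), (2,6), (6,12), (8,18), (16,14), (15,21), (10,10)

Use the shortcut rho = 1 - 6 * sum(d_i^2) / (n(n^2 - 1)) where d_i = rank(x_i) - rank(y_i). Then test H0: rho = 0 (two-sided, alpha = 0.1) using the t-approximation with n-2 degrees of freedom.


Step 1: Rank x and y separately (midranks; no ties here).
rank(x): 4->3, 20->12, 14->9, 5->4, 3->2, 7->6, 2->1, 6->5, 8->7, 16->11, 15->10, 10->8
rank(y): 8->5, 1->1, 9->6, 4->2, 7->4, 15->10, 6->3, 12->8, 18->11, 14->9, 21->12, 10->7
Step 2: d_i = R_x(i) - R_y(i); compute d_i^2.
  (3-5)^2=4, (12-1)^2=121, (9-6)^2=9, (4-2)^2=4, (2-4)^2=4, (6-10)^2=16, (1-3)^2=4, (5-8)^2=9, (7-11)^2=16, (11-9)^2=4, (10-12)^2=4, (8-7)^2=1
sum(d^2) = 196.
Step 3: rho = 1 - 6*196 / (12*(12^2 - 1)) = 1 - 1176/1716 = 0.314685.
Step 4: Under H0, t = rho * sqrt((n-2)/(1-rho^2)) = 1.0484 ~ t(10).
Step 5: Two-sided p-value from the t-distribution with 10 df = 0.319139.
Step 6: alpha = 0.1. fail to reject H0.

rho = 0.3147, p = 0.319139, fail to reject H0 at alpha = 0.1.


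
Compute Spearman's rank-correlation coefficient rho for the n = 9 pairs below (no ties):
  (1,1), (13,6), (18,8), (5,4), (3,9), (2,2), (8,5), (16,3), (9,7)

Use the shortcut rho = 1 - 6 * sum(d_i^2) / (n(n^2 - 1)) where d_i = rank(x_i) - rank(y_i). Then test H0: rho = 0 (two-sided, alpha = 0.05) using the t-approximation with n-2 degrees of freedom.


Step 1: Rank x and y separately (midranks; no ties here).
rank(x): 1->1, 13->7, 18->9, 5->4, 3->3, 2->2, 8->5, 16->8, 9->6
rank(y): 1->1, 6->6, 8->8, 4->4, 9->9, 2->2, 5->5, 3->3, 7->7
Step 2: d_i = R_x(i) - R_y(i); compute d_i^2.
  (1-1)^2=0, (7-6)^2=1, (9-8)^2=1, (4-4)^2=0, (3-9)^2=36, (2-2)^2=0, (5-5)^2=0, (8-3)^2=25, (6-7)^2=1
sum(d^2) = 64.
Step 3: rho = 1 - 6*64 / (9*(9^2 - 1)) = 1 - 384/720 = 0.466667.
Step 4: Under H0, t = rho * sqrt((n-2)/(1-rho^2)) = 1.3960 ~ t(7).
Step 5: Two-sided p-value from the t-distribution with 7 df = 0.205386.
Step 6: alpha = 0.05. fail to reject H0.

rho = 0.4667, p = 0.205386, fail to reject H0 at alpha = 0.05.


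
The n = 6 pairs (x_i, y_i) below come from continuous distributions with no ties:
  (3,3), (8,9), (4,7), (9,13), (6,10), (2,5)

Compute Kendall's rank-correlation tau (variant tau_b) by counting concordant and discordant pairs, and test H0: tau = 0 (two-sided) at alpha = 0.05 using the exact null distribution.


Step 1: Enumerate the 15 unordered pairs (i,j) with i<j and classify each by sign(x_j-x_i) * sign(y_j-y_i).
  (1,2):dx=+5,dy=+6->C; (1,3):dx=+1,dy=+4->C; (1,4):dx=+6,dy=+10->C; (1,5):dx=+3,dy=+7->C
  (1,6):dx=-1,dy=+2->D; (2,3):dx=-4,dy=-2->C; (2,4):dx=+1,dy=+4->C; (2,5):dx=-2,dy=+1->D
  (2,6):dx=-6,dy=-4->C; (3,4):dx=+5,dy=+6->C; (3,5):dx=+2,dy=+3->C; (3,6):dx=-2,dy=-2->C
  (4,5):dx=-3,dy=-3->C; (4,6):dx=-7,dy=-8->C; (5,6):dx=-4,dy=-5->C
Step 2: C = 13, D = 2, total pairs = 15.
Step 3: tau = (C - D)/(n(n-1)/2) = (13 - 2)/15 = 0.733333.
Step 4: Exact two-sided p-value (enumerate n! = 720 permutations of y under H0): p = 0.055556.
Step 5: alpha = 0.05. fail to reject H0.

tau_b = 0.7333 (C=13, D=2), p = 0.055556, fail to reject H0.


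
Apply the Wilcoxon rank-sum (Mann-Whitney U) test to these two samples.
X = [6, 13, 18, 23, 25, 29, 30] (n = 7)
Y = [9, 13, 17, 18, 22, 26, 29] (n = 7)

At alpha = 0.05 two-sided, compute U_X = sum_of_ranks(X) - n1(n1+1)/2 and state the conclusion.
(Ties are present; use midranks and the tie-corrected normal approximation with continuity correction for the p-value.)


Step 1: Combine and sort all 14 observations; assign midranks.
sorted (value, group): (6,X), (9,Y), (13,X), (13,Y), (17,Y), (18,X), (18,Y), (22,Y), (23,X), (25,X), (26,Y), (29,X), (29,Y), (30,X)
ranks: 6->1, 9->2, 13->3.5, 13->3.5, 17->5, 18->6.5, 18->6.5, 22->8, 23->9, 25->10, 26->11, 29->12.5, 29->12.5, 30->14
Step 2: Rank sum for X: R1 = 1 + 3.5 + 6.5 + 9 + 10 + 12.5 + 14 = 56.5.
Step 3: U_X = R1 - n1(n1+1)/2 = 56.5 - 7*8/2 = 56.5 - 28 = 28.5.
       U_Y = n1*n2 - U_X = 49 - 28.5 = 20.5.
Step 4: Ties are present, so use the tie-corrected normal approximation (with continuity correction) for the p-value.
Step 5: p-value = 0.653652; compare to alpha = 0.05. fail to reject H0.

U_X = 28.5, p = 0.653652, fail to reject H0 at alpha = 0.05.


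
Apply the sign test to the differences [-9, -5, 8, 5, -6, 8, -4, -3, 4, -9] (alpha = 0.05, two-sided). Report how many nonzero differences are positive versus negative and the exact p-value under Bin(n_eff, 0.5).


Step 1: Discard zero differences. Original n = 10; n_eff = number of nonzero differences = 10.
Nonzero differences (with sign): -9, -5, +8, +5, -6, +8, -4, -3, +4, -9
Step 2: Count signs: positive = 4, negative = 6.
Step 3: Under H0: P(positive) = 0.5, so the number of positives S ~ Bin(10, 0.5).
Step 4: Two-sided exact p-value = sum of Bin(10,0.5) probabilities at or below the observed probability = 0.753906.
Step 5: alpha = 0.05. fail to reject H0.

n_eff = 10, pos = 4, neg = 6, p = 0.753906, fail to reject H0.


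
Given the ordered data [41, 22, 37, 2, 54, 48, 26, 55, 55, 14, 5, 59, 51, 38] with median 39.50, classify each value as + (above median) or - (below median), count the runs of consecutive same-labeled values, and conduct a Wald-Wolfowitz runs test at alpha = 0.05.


Step 1: Compute median = 39.50; label A = above, B = below.
Labels in order: ABBBAABAABBAAB  (n_A = 7, n_B = 7)
Step 2: Count runs R = 8.
Step 3: Under H0 (random ordering), E[R] = 2*n_A*n_B/(n_A+n_B) + 1 = 2*7*7/14 + 1 = 8.0000.
        Var[R] = 2*n_A*n_B*(2*n_A*n_B - n_A - n_B) / ((n_A+n_B)^2 * (n_A+n_B-1)) = 8232/2548 = 3.2308.
        SD[R] = 1.7974.
Step 4: R = E[R], so z = 0 with no continuity correction.
Step 5: Two-sided p-value via normal approximation = 2*(1 - Phi(|z|)) = 1.000000.
Step 6: alpha = 0.05. fail to reject H0.

R = 8, z = 0.0000, p = 1.000000, fail to reject H0.


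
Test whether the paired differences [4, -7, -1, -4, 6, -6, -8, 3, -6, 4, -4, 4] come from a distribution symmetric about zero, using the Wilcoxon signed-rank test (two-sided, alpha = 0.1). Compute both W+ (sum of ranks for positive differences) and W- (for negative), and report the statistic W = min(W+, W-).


Step 1: Drop any zero differences (none here) and take |d_i|.
|d| = [4, 7, 1, 4, 6, 6, 8, 3, 6, 4, 4, 4]
Step 2: Midrank |d_i| (ties get averaged ranks).
ranks: |4|->5, |7|->11, |1|->1, |4|->5, |6|->9, |6|->9, |8|->12, |3|->2, |6|->9, |4|->5, |4|->5, |4|->5
Step 3: Attach original signs; sum ranks with positive sign and with negative sign.
W+ = 5 + 9 + 2 + 5 + 5 = 26
W- = 11 + 1 + 5 + 9 + 12 + 9 + 5 = 52
(Check: W+ + W- = 78 should equal n(n+1)/2 = 78.)
Step 4: Test statistic W = min(W+, W-) = 26.
Step 5: Ties in |d|, so use the tie-corrected normal approximation.
        E[W] = n(n+1)/4 = 12*13/4 = 39.
        Tie groups: |d|=4 (t=5), |d|=6 (t=3); sum(t^3 - t) = 144.
        Var[W] = n(n+1)(2n+1)/24 - sum(t^3-t)/48 = 3900/24 - 144/48 = 159.5.
        z = (W - E[W]) / sqrt(Var[W]) = (26 - 39) / 12.6293 = -1.0293.
        Two-sided p = 2*Phi(z) = 0.303315.
Step 6: alpha = 0.1. fail to reject H0.

W+ = 26, W- = 52, W = min = 26, p = 0.303315, fail to reject H0.


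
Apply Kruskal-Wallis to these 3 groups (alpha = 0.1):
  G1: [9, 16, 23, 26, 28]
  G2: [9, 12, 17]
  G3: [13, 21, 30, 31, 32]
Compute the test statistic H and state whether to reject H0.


Step 1: Combine all N = 13 observations and assign midranks.
sorted (value, group, rank): (9,G1,1.5), (9,G2,1.5), (12,G2,3), (13,G3,4), (16,G1,5), (17,G2,6), (21,G3,7), (23,G1,8), (26,G1,9), (28,G1,10), (30,G3,11), (31,G3,12), (32,G3,13)
Step 2: Sum ranks within each group.
R_1 = 33.5 (n_1 = 5)
R_2 = 10.5 (n_2 = 3)
R_3 = 47 (n_3 = 5)
Step 3: H = 12/(N(N+1)) * sum(R_i^2/n_i) - 3(N+1)
     = 12/(13*14) * (33.5^2/5 + 10.5^2/3 + 47^2/5) - 3*14
     = 0.065934 * 703 - 42
     = 4.351648.
Step 4: Ties present; correction factor C = 1 - 6/(13^3 - 13) = 0.997253. Corrected H = 4.351648 / 0.997253 = 4.363636.
Step 5: Under H0, H ~ chi^2(2); p-value = 0.112836.
Step 6: alpha = 0.1. fail to reject H0.

H = 4.3636, df = 2, p = 0.112836, fail to reject H0.


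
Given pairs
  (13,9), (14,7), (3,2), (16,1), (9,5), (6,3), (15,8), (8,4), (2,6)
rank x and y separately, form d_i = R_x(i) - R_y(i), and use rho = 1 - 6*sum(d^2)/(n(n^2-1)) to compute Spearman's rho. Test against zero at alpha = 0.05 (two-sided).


Step 1: Rank x and y separately (midranks; no ties here).
rank(x): 13->6, 14->7, 3->2, 16->9, 9->5, 6->3, 15->8, 8->4, 2->1
rank(y): 9->9, 7->7, 2->2, 1->1, 5->5, 3->3, 8->8, 4->4, 6->6
Step 2: d_i = R_x(i) - R_y(i); compute d_i^2.
  (6-9)^2=9, (7-7)^2=0, (2-2)^2=0, (9-1)^2=64, (5-5)^2=0, (3-3)^2=0, (8-8)^2=0, (4-4)^2=0, (1-6)^2=25
sum(d^2) = 98.
Step 3: rho = 1 - 6*98 / (9*(9^2 - 1)) = 1 - 588/720 = 0.183333.
Step 4: Under H0, t = rho * sqrt((n-2)/(1-rho^2)) = 0.4934 ~ t(7).
Step 5: Two-sided p-value from the t-distribution with 7 df = 0.636820.
Step 6: alpha = 0.05. fail to reject H0.

rho = 0.1833, p = 0.636820, fail to reject H0 at alpha = 0.05.


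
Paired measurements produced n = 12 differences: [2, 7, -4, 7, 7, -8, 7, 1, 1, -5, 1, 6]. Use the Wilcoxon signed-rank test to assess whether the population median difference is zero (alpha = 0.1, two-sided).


Step 1: Drop any zero differences (none here) and take |d_i|.
|d| = [2, 7, 4, 7, 7, 8, 7, 1, 1, 5, 1, 6]
Step 2: Midrank |d_i| (ties get averaged ranks).
ranks: |2|->4, |7|->9.5, |4|->5, |7|->9.5, |7|->9.5, |8|->12, |7|->9.5, |1|->2, |1|->2, |5|->6, |1|->2, |6|->7
Step 3: Attach original signs; sum ranks with positive sign and with negative sign.
W+ = 4 + 9.5 + 9.5 + 9.5 + 9.5 + 2 + 2 + 2 + 7 = 55
W- = 5 + 12 + 6 = 23
(Check: W+ + W- = 78 should equal n(n+1)/2 = 78.)
Step 4: Test statistic W = min(W+, W-) = 23.
Step 5: Ties in |d|, so use the tie-corrected normal approximation.
        E[W] = n(n+1)/4 = 12*13/4 = 39.
        Tie groups: |d|=1 (t=3), |d|=7 (t=4); sum(t^3 - t) = 84.
        Var[W] = n(n+1)(2n+1)/24 - sum(t^3-t)/48 = 3900/24 - 84/48 = 160.75.
        z = (W - E[W]) / sqrt(Var[W]) = (23 - 39) / 12.6787 = -1.2620.
        Two-sided p = 2*Phi(z) = 0.206964.
Step 6: alpha = 0.1. fail to reject H0.

W+ = 55, W- = 23, W = min = 23, p = 0.206964, fail to reject H0.


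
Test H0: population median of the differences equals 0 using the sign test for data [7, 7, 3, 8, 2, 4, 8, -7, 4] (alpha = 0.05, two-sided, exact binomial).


Step 1: Discard zero differences. Original n = 9; n_eff = number of nonzero differences = 9.
Nonzero differences (with sign): +7, +7, +3, +8, +2, +4, +8, -7, +4
Step 2: Count signs: positive = 8, negative = 1.
Step 3: Under H0: P(positive) = 0.5, so the number of positives S ~ Bin(9, 0.5).
Step 4: Two-sided exact p-value = sum of Bin(9,0.5) probabilities at or below the observed probability = 0.039062.
Step 5: alpha = 0.05. reject H0.

n_eff = 9, pos = 8, neg = 1, p = 0.039062, reject H0.


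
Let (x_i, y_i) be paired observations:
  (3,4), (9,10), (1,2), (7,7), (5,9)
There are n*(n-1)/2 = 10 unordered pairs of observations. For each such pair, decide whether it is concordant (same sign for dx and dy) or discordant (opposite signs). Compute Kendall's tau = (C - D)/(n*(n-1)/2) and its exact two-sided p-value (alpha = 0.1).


Step 1: Enumerate the 10 unordered pairs (i,j) with i<j and classify each by sign(x_j-x_i) * sign(y_j-y_i).
  (1,2):dx=+6,dy=+6->C; (1,3):dx=-2,dy=-2->C; (1,4):dx=+4,dy=+3->C; (1,5):dx=+2,dy=+5->C
  (2,3):dx=-8,dy=-8->C; (2,4):dx=-2,dy=-3->C; (2,5):dx=-4,dy=-1->C; (3,4):dx=+6,dy=+5->C
  (3,5):dx=+4,dy=+7->C; (4,5):dx=-2,dy=+2->D
Step 2: C = 9, D = 1, total pairs = 10.
Step 3: tau = (C - D)/(n(n-1)/2) = (9 - 1)/10 = 0.800000.
Step 4: Exact two-sided p-value (enumerate n! = 120 permutations of y under H0): p = 0.083333.
Step 5: alpha = 0.1. reject H0.

tau_b = 0.8000 (C=9, D=1), p = 0.083333, reject H0.


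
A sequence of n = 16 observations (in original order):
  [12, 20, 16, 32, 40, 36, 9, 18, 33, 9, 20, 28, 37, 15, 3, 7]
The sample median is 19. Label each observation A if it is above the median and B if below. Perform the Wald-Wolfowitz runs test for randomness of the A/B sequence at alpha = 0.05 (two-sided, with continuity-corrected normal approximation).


Step 1: Compute median = 19; label A = above, B = below.
Labels in order: BABAAABBABAAABBB  (n_A = 8, n_B = 8)
Step 2: Count runs R = 9.
Step 3: Under H0 (random ordering), E[R] = 2*n_A*n_B/(n_A+n_B) + 1 = 2*8*8/16 + 1 = 9.0000.
        Var[R] = 2*n_A*n_B*(2*n_A*n_B - n_A - n_B) / ((n_A+n_B)^2 * (n_A+n_B-1)) = 14336/3840 = 3.7333.
        SD[R] = 1.9322.
Step 4: R = E[R], so z = 0 with no continuity correction.
Step 5: Two-sided p-value via normal approximation = 2*(1 - Phi(|z|)) = 1.000000.
Step 6: alpha = 0.05. fail to reject H0.

R = 9, z = 0.0000, p = 1.000000, fail to reject H0.


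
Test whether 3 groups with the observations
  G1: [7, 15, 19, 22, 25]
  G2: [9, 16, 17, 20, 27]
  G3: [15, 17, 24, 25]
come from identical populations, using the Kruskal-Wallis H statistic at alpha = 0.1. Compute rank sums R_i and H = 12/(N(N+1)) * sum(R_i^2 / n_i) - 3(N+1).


Step 1: Combine all N = 14 observations and assign midranks.
sorted (value, group, rank): (7,G1,1), (9,G2,2), (15,G1,3.5), (15,G3,3.5), (16,G2,5), (17,G2,6.5), (17,G3,6.5), (19,G1,8), (20,G2,9), (22,G1,10), (24,G3,11), (25,G1,12.5), (25,G3,12.5), (27,G2,14)
Step 2: Sum ranks within each group.
R_1 = 35 (n_1 = 5)
R_2 = 36.5 (n_2 = 5)
R_3 = 33.5 (n_3 = 4)
Step 3: H = 12/(N(N+1)) * sum(R_i^2/n_i) - 3(N+1)
     = 12/(14*15) * (35^2/5 + 36.5^2/5 + 33.5^2/4) - 3*15
     = 0.057143 * 792.013 - 45
     = 0.257857.
Step 4: Ties present; correction factor C = 1 - 18/(14^3 - 14) = 0.993407. Corrected H = 0.257857 / 0.993407 = 0.259569.
Step 5: Under H0, H ~ chi^2(2); p-value = 0.878285.
Step 6: alpha = 0.1. fail to reject H0.

H = 0.2596, df = 2, p = 0.878285, fail to reject H0.


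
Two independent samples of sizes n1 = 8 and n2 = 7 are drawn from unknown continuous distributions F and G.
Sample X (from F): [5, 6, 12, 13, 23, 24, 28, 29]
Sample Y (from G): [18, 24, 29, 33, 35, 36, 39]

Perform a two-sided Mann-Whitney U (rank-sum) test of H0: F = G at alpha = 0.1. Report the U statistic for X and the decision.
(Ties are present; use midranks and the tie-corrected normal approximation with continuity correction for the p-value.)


Step 1: Combine and sort all 15 observations; assign midranks.
sorted (value, group): (5,X), (6,X), (12,X), (13,X), (18,Y), (23,X), (24,X), (24,Y), (28,X), (29,X), (29,Y), (33,Y), (35,Y), (36,Y), (39,Y)
ranks: 5->1, 6->2, 12->3, 13->4, 18->5, 23->6, 24->7.5, 24->7.5, 28->9, 29->10.5, 29->10.5, 33->12, 35->13, 36->14, 39->15
Step 2: Rank sum for X: R1 = 1 + 2 + 3 + 4 + 6 + 7.5 + 9 + 10.5 = 43.
Step 3: U_X = R1 - n1(n1+1)/2 = 43 - 8*9/2 = 43 - 36 = 7.
       U_Y = n1*n2 - U_X = 56 - 7 = 49.
Step 4: Ties are present, so use the tie-corrected normal approximation (with continuity correction) for the p-value.
Step 5: p-value = 0.017470; compare to alpha = 0.1. reject H0.

U_X = 7, p = 0.017470, reject H0 at alpha = 0.1.


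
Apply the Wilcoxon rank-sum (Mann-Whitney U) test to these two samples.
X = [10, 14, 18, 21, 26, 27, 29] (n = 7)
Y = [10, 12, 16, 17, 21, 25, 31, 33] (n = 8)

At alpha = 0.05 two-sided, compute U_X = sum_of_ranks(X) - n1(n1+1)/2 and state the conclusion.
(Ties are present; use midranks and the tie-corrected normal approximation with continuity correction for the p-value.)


Step 1: Combine and sort all 15 observations; assign midranks.
sorted (value, group): (10,X), (10,Y), (12,Y), (14,X), (16,Y), (17,Y), (18,X), (21,X), (21,Y), (25,Y), (26,X), (27,X), (29,X), (31,Y), (33,Y)
ranks: 10->1.5, 10->1.5, 12->3, 14->4, 16->5, 17->6, 18->7, 21->8.5, 21->8.5, 25->10, 26->11, 27->12, 29->13, 31->14, 33->15
Step 2: Rank sum for X: R1 = 1.5 + 4 + 7 + 8.5 + 11 + 12 + 13 = 57.
Step 3: U_X = R1 - n1(n1+1)/2 = 57 - 7*8/2 = 57 - 28 = 29.
       U_Y = n1*n2 - U_X = 56 - 29 = 27.
Step 4: Ties are present, so use the tie-corrected normal approximation (with continuity correction) for the p-value.
Step 5: p-value = 0.953775; compare to alpha = 0.05. fail to reject H0.

U_X = 29, p = 0.953775, fail to reject H0 at alpha = 0.05.


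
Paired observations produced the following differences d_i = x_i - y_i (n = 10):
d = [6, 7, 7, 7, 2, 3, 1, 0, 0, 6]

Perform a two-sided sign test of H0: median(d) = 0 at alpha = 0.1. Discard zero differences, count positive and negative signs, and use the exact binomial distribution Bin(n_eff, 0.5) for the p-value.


Step 1: Discard zero differences. Original n = 10; n_eff = number of nonzero differences = 8.
Nonzero differences (with sign): +6, +7, +7, +7, +2, +3, +1, +6
Step 2: Count signs: positive = 8, negative = 0.
Step 3: Under H0: P(positive) = 0.5, so the number of positives S ~ Bin(8, 0.5).
Step 4: Two-sided exact p-value = sum of Bin(8,0.5) probabilities at or below the observed probability = 0.007812.
Step 5: alpha = 0.1. reject H0.

n_eff = 8, pos = 8, neg = 0, p = 0.007812, reject H0.


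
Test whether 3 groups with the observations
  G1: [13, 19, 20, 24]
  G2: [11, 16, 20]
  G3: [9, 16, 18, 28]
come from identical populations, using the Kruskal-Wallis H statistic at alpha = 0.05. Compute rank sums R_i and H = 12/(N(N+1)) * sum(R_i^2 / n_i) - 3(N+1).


Step 1: Combine all N = 11 observations and assign midranks.
sorted (value, group, rank): (9,G3,1), (11,G2,2), (13,G1,3), (16,G2,4.5), (16,G3,4.5), (18,G3,6), (19,G1,7), (20,G1,8.5), (20,G2,8.5), (24,G1,10), (28,G3,11)
Step 2: Sum ranks within each group.
R_1 = 28.5 (n_1 = 4)
R_2 = 15 (n_2 = 3)
R_3 = 22.5 (n_3 = 4)
Step 3: H = 12/(N(N+1)) * sum(R_i^2/n_i) - 3(N+1)
     = 12/(11*12) * (28.5^2/4 + 15^2/3 + 22.5^2/4) - 3*12
     = 0.090909 * 404.625 - 36
     = 0.784091.
Step 4: Ties present; correction factor C = 1 - 12/(11^3 - 11) = 0.990909. Corrected H = 0.784091 / 0.990909 = 0.791284.
Step 5: Under H0, H ~ chi^2(2); p-value = 0.673248.
Step 6: alpha = 0.05. fail to reject H0.

H = 0.7913, df = 2, p = 0.673248, fail to reject H0.
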